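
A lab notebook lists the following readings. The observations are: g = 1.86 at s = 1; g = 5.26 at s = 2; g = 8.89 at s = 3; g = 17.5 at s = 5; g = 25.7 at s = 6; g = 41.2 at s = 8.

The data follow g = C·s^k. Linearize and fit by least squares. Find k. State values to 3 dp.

Let Y = ln g. Fitting Y = k·ln s + ln C by least squares:
Σln s = 7.2724, Σ(ln s)² = 11.8122, Σln g = 14.2928, Σln s·ln g = 21.7068.
Equations: 11.8122·k + 7.2724·ln C = 21.7068;  7.2724·k + 6·ln C = 14.2928.
Solving (det = 17.9853): k = 1.46222, ln C = 0.60982.

k = 1.462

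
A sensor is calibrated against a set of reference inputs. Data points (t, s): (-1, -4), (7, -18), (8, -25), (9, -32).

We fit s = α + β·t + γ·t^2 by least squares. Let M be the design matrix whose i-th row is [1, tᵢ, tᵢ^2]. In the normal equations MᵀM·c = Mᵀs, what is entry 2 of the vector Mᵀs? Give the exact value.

-610

Entry 2 ↔ basis t, so (Mᵀs)_{2} = Σᵢ (t)·sᵢ = (-1)·(-4) + (7)·(-18) + (8)·(-25) + (9)·(-32) = -610.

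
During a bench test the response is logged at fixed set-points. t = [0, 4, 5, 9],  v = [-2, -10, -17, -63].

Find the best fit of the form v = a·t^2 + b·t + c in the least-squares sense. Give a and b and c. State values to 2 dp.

a = -0.95, b = 1.77, c = -1.99

AᵀA·[a, b, c]ᵀ = Aᵀv reads: 7442·a + 918·b + 122·c = -5688;  918·a + 122·b + 18·c = -692;  122·a + 18·b + 4·c = -92.
Row-reducing yields a = -19/20, b = 1451/820, c = -163/82.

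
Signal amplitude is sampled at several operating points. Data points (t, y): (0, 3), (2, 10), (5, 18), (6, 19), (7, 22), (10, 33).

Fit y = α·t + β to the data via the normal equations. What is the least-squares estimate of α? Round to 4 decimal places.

Sums needed: Σt·t = 214, Σt = 30, Σ1 = 6.
Right-hand side: Σt·y = 708, Σy = 105.
Normal equations: [[214, 30]; [30, 6]]·[α, β]ᵀ = [708, 105]ᵀ.
Eliminating β: 6·(row 1) − 30·(row 2) gives 384·α = 6·708 − 30·105 = 1098, so α = 183/64.
Then β = (105 − 30·(183/64))/6 = 205/64.

α = 2.8594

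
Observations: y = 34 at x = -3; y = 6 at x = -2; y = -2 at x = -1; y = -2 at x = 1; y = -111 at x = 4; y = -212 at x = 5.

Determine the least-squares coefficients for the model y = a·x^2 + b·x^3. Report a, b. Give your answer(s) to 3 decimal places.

Forming MᵀM = [[980, 3874]; [3874, 20516]] and Mᵀy = [-6750, -34570]ᵀ gives MᵀM·[a, b]ᵀ = Mᵀy.
Eliminating b: 20516·(row 1) − 3874·(row 2) gives 5097804·a = 20516·(-6750) − 3874·(-34570) = -4558820, so a = -1139705/1274451.
Then b = ((-34570) − 3874·(-1139705/1274451))/20516 = -1932275/1274451.

a = -0.894, b = -1.516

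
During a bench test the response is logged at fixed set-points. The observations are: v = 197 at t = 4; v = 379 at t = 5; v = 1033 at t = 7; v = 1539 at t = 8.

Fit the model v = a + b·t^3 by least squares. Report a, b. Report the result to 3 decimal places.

Normal-equation sums: Σ1 = 4, Σt^3 = 1044, Σt^3·t^3 = 399514.
And Σv = 3148, Σt^3·v = 1202270.
Eliminating b: 399514·(row 1) − 1044·(row 2) gives 508120·a = 399514·3148 − 1044·1202270 = 2500192, so a = 312524/63515.
Then b = (1202270 − 1044·(312524/63515))/399514 = 190321/63515.

a = 4.920, b = 2.996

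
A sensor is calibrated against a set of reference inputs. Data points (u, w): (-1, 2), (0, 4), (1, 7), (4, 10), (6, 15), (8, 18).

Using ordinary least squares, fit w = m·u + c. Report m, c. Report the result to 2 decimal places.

m = 1.73, c = 4.13

AᵀA·[m, c]ᵀ = Aᵀw reads: 118·m + 18·c = 279;  18·m + 6·c = 56.
(Σu·u = 118, Σu = 18, Σ1 = 6, Σu·w = 279, Σw = 56.)
Eliminating c: 6·(row 1) − 18·(row 2) gives 384·m = 6·279 − 18·56 = 666, so m = 111/64.
Then c = (56 − 18·(111/64))/6 = 793/192.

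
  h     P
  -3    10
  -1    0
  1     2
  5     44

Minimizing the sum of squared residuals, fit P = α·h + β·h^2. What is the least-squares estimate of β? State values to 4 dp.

Normal-equation sums: Σh·h = 36, Σh·h^2 = 98, Σh^2·h^2 = 708.
Right-hand side: Σh·P = 192, Σh^2·P = 1192.
Normal equations: [[36, 98]; [98, 708]]·[α, β]ᵀ = [192, 1192]ᵀ.
Eliminating β: 708·(row 1) − 98·(row 2) gives 15884·α = 708·192 − 98·1192 = 19120, so α = 4780/3971.
Then β = (1192 − 98·(4780/3971))/708 = 6024/3971.

β = 1.5170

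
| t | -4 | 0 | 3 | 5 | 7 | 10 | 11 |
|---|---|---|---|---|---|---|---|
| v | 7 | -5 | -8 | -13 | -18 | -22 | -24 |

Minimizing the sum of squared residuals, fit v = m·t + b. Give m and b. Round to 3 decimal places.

m = -2.001, b = -2.711

Entries of MᵀM: Σt·t = 320, Σt = 32, Σ1 = 7.
Right-hand side: Σt·v = -727, Σv = -83.
So MᵀM·[m, b]ᵀ = Mᵀv: [[320, 32]; [32, 7]]·[m, b]ᵀ = [-727, -83]ᵀ.
Determinant 320·7 − 32² = 1216.
m = ((-727)·7 − 32·(-83))/1216 = -2433/1216; b = (320·(-83) − 32·(-727))/1216 = -103/38.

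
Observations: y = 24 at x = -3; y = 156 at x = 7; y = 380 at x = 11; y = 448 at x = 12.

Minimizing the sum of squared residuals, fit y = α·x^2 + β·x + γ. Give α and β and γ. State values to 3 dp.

α = 3.020, β = 1.168, γ = 0.286

The normal equations are: 37859·α + 3375·β + 323·γ = 118352;  3375·α + 323·β + 27·γ = 10576;  323·α + 27·β + 4·γ = 1008.
(Σx^2·x^2 = 37859, Σx^2·x = 3375, Σx^2 = 323, Σx·x = 323, Σx = 27, Σ1 = 4, Σx^2·y = 118352, Σx·y = 10576, Σy = 1008.)
Solving the 3×3 system (Gaussian elimination) gives α = 69496/23015, β = 26872/23015, γ = 6592/23015.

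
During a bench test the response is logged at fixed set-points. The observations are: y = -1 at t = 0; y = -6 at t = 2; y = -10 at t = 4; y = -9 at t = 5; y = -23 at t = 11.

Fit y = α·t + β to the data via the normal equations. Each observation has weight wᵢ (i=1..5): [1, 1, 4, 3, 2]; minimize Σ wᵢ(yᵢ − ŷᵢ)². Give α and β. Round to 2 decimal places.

α = -1.94, β = -1.23

Setting ∂/∂α … = 0 gives: 385·α + 55·β = -813;  55·α + 11·β = -120.
Eliminating β: 11·(row 1) − 55·(row 2) gives 1210·α = 11·(-813) − 55·(-120) = -2343, so α = -213/110.
Then β = ((-120) − 55·(-213/110))/11 = -27/22.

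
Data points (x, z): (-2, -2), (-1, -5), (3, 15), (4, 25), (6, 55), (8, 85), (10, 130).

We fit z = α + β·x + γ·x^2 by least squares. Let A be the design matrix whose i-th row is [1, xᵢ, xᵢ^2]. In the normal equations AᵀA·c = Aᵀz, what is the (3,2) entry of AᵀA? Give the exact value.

Row 3 ↔ basis x^2, column 2 ↔ basis x, so (AᵀA)_{3,2} = Σᵢ (x^2)·(x) = (4)·(-2) + (1)·(-1) + (9)·(3) + (16)·(4) + (36)·(6) + (64)·(8) + (100)·(10) = 1810.

1810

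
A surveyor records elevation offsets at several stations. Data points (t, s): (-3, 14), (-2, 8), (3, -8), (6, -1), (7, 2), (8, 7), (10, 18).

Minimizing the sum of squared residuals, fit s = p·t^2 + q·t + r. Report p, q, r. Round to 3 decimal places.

p = 0.538, q = -3.377, r = -1.118

Normal-equation sums: Σt^2·t^2 = 17971, Σt^2·t = 2063, Σt^2 = 271, Σt·t = 271, Σt = 29, Σ1 = 7.
Right-hand side: Σt^2·s = 2396, Σt·s = 162, Σs = 40.
Normal equations: [[17971, 2063, 271]; [2063, 271, 29]; [271, 29, 7]]·[p, q, r]ᵀ = [2396, 162, 40]ᵀ.
Row-reducing yields p = 25537/47481, q = -160340/47481, r = -17687/15827.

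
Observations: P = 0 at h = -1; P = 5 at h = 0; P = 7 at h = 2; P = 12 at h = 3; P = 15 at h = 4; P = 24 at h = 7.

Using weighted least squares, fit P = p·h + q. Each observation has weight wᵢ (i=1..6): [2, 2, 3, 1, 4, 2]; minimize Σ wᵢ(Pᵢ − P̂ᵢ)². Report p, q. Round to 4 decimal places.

p = 2.9230, q = 3.0606

Sums needed: Σwᵢ·h·h = 185, Σwᵢ·h = 37, Σwᵢ·1 = 14.
Moment sums: Σwᵢ·h·P = 654, Σwᵢ·P = 151.
MᵀWM·[p, q]ᵀ = MᵀWP becomes [[185, 37]; [37, 14]]·[p, q]ᵀ = [654, 151]ᵀ.
Eliminating q: 14·(row 1) − 37·(row 2) gives 1221·p = 14·654 − 37·151 = 3569, so p = 3569/1221.
Then q = (151 − 37·(3569/1221))/14 = 101/33.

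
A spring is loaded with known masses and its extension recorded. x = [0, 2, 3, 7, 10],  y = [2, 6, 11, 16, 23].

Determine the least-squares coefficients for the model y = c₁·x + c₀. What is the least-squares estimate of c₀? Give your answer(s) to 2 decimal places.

c₀ = 2.71

AᵀA·[c₁, c₀]ᵀ = Aᵀy reads: 162·c₁ + 22·c₀ = 387;  22·c₁ + 5·c₀ = 58.
det = 162·5 − 22² = 326.
c₁ = (387·5 − 22·58)/326 = 659/326; c₀ = (162·58 − 22·387)/326 = 441/163.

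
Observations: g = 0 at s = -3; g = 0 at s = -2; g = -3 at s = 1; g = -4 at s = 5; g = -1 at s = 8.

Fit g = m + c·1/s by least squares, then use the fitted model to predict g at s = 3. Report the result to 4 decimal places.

ĝ = -2.1390

Normal-equation sums: Σ1 = 5, Σ1/s = 59/120, Σ1/s·1/s = 20401/14400.
And Σg = -8, Σ1/s·g = -157/40.
XᵀX·[m, c]ᵀ = Xᵀg becomes [[5, 59/120]; [59/120, 20401/14400]]·[m, c]ᵀ = [-8, -157/40]ᵀ.
Eliminating c: (20401/14400)·(row 1) − (59/120)·(row 2) gives (24631/3600)·m = (20401/14400)·(-8) − (59/120)·(-157/40) = -135419/14400, so m = -135419/98524.
Then c = ((-157/40) − (59/120)·(-135419/98524))/(20401/14400) = -56490/24631.
At s = 3: ĝ = (-135419/98524)·(1) + (-56490/24631)·(1/3) = -210739/98524.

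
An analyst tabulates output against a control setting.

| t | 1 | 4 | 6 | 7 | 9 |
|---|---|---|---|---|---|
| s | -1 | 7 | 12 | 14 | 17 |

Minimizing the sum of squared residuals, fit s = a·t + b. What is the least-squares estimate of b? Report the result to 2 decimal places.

b = -2.60

Entries of MᵀM: Σt·t = 183, Σt = 27, Σ1 = 5.
Right-hand side: Σt·s = 350, Σs = 49.
Normal equations: [[183, 27]; [27, 5]]·[a, b]ᵀ = [350, 49]ᵀ.
det = 183·5 − 27² = 186.
a = (350·5 − 27·49)/186 = 427/186; b = (183·49 − 27·350)/186 = -161/62.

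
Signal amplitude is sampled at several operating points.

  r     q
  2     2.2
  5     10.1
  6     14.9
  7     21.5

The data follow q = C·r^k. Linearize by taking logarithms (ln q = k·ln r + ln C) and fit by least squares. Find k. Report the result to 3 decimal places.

Linearized form: ln q = k·ln r + ln C. From the 4 transformed points,
Over the data: Σln r = 6.0403, Σ(ln r)² = 10.0677, Σln q = 8.8704, Σln r·ln q = 15.0787.
Normal system: [[10.0677, 6.0403]; [6.0403, 4]]·[k, ln C]ᵀ = [15.0787, 8.8704]ᵀ.
Δ = 10.0677·4 − (6.0403)² = 3.7862; k = (15.0787·4 − 6.0403·8.8704)/3.7862 = 1.77896, ln C = (10.0677·8.8704 − 6.0403·15.0787)/3.7862 = -0.46875.

k = 1.779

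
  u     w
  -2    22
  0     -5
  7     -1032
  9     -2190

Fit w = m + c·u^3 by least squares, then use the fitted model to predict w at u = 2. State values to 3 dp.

Forming MᵀM = [[4, 1064]; [1064, 649154]] and Mᵀw = [-3205, -1950662]ᵀ gives MᵀM·[m, c]ᵀ = Mᵀw.
Determinant 4·649154 − 1064² = 1464520.
m = ((-3205)·649154 − 1064·(-1950662))/1464520 = -132479/38540; c = (4·(-1950662) − 1064·(-3205))/1464520 = -549066/183065.
At u = 2: ŵ = (-132479/38540)·(1) + (-549066/183065)·(8) = -20087213/732260.

ŵ = -27.432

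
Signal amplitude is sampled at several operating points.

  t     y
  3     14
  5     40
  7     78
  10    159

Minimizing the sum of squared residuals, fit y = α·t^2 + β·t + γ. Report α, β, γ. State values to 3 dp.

α = 1.561, β = 0.405, γ = -1.212

XᵀX·[α, β, γ]ᵀ = Xᵀy reads: 13107·α + 1495·β + 183·γ = 20848;  1495·α + 183·β + 25·γ = 2378;  183·α + 25·β + 4·γ = 291.
Inverting the 3×3 Gram matrix, [α, β, γ]ᵀ = [2559/1639, 664/1639, -1987/1639]ᵀ.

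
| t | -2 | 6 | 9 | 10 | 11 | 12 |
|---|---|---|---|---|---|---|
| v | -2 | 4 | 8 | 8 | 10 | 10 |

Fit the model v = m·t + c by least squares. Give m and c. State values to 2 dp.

m = 0.89, c = -0.49

With design matrix A, AᵀA = [[486, 46]; [46, 6]] and Aᵀv = [410, 38]ᵀ.
Determinant 486·6 − 46² = 800.
m = (410·6 − 46·38)/800 = 89/100; c = (486·38 − 46·410)/800 = -49/100.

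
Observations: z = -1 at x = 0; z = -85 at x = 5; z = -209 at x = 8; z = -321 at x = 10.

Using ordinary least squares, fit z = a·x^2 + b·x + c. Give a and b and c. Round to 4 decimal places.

a = -3.0329, b = -1.6944, c = -0.9536

From the data, Σx^2·x^2 = 14721, Σx^2·x = 1637, Σx^2 = 189, Σx·x = 189, Σx = 23, Σ1 = 4.
For Mᵀz: Σx^2·z = -47601, Σx·z = -5307, Σz = -616.
Normal equations: [[14721, 1637, 189]; [1637, 189, 23]; [189, 23, 4]]·[a, b, c]ᵀ = [-47601, -5307, -616]ᵀ.
Solving the 3×3 system (Gaussian elimination) gives a = -1568/517, b = -876/517, c = -493/517.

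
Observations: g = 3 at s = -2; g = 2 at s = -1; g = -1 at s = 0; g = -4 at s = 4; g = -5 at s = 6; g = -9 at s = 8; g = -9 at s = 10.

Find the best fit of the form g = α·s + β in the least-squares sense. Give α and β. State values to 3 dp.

α = -1.016, β = 0.344

With design matrix X, XᵀX = [[221, 25]; [25, 7]] and Xᵀg = [-216, -23]ᵀ.
Eliminating β: 7·(row 1) − 25·(row 2) gives 922·α = 7·(-216) − 25·(-23) = -937, so α = -937/922.
Then β = ((-23) − 25·(-937/922))/7 = 317/922.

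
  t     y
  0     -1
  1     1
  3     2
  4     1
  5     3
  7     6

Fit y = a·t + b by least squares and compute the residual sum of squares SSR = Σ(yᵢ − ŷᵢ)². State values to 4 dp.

SSR = 4.4800

Setting ∂/∂a … = 0 gives: 100·a + 20·b = 68;  20·a + 6·b = 12.
det = 100·6 − 20² = 200.
a = (68·6 − 20·12)/200 = 21/25; b = (100·12 − 20·68)/200 = -4/5.
Residuals: -1/5, 24/25, 7/25, -39/25, -2/5, 23/25; SSR = 112/25.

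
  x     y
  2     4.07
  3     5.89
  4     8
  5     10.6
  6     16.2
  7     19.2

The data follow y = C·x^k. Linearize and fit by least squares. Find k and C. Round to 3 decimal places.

With ln yᵢ as the transformed response and ln xᵢ as the regressor:
Over the data: Σln x = 8.5252, Σ(ln x)² = 13.1965, Σln y = 13.3571, Σln x·ln y = 20.3435.
Normal system: [[13.1965, 8.5252]; [8.5252, 6]]·[k, ln C]ᵀ = [20.3435, 13.3571]ᵀ.
Slope k = (n·Σln x·ln y − Σln x·Σln y)/(n·Σ(ln x)² − (Σln x)²) = (6·20.3435 − 8.5252·13.3571)/6.5005 = 1.25980; ln C = (Σln y − k·Σln x)/n = 0.43618, so C = exp(0.43618) = 1.54679.

k = 1.260, C = 1.547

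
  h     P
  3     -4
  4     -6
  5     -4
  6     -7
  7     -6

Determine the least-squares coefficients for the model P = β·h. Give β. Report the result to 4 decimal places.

β = -1.0370

The normal system MᵀM·[β]ᵀ = MᵀP is [[135]]·[β]ᵀ = [-140]ᵀ.
β = (-140)/135 = -1.03704.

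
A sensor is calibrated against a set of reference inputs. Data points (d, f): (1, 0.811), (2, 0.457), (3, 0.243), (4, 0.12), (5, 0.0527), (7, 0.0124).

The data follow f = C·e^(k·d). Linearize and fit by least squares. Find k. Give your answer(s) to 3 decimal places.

Linearized form: ln f = k·d + ln C. From the 6 transformed points,
XᵀX = [[104.0000, 22.0000]; [22.0000, 6]], rhs = [-59.9469, -11.8607]ᵀ  (here Σd = 22.0000, Σ(d)² = 104.0000, Σln f = -11.8607, Σd·ln f = -59.9469).
Slope k = (n·Σd·ln f − Σd·Σln f)/(n·Σ(d)² − (Σd)²) = (6·-59.9469 − 22.0000·-11.8607)/140.0000 = -0.70533; ln C = (Σln f − k·Σd)/n = 0.60941.

k = -0.705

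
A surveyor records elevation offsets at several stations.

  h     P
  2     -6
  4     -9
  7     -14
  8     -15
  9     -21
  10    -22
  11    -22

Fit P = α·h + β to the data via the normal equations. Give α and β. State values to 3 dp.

α = -1.937, β = -1.459

Sums needed: Σh·h = 435, Σh = 51, Σ1 = 7.
Right-hand side: Σh·P = -917, ΣP = -109.
XᵀX·[α, β]ᵀ = XᵀP becomes [[435, 51]; [51, 7]]·[α, β]ᵀ = [-917, -109]ᵀ.
Δ = 435·7 − 51² = 444.
α = ((-917)·7 − 51·(-109))/444 = -215/111; β = (435·(-109) − 51·(-917))/444 = -54/37.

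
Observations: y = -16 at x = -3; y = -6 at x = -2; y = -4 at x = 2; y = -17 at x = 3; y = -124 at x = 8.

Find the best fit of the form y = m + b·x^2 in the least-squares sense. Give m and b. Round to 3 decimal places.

m = 2.108, b = -1.973

Sums needed: Σ1 = 5, Σx^2 = 90, Σx^2·x^2 = 4290.
For Aᵀy: Σy = -167, Σx^2·y = -8273.
So AᵀA·[m, b]ᵀ = Aᵀy: [[5, 90]; [90, 4290]]·[m, b]ᵀ = [-167, -8273]ᵀ.
Determinant 5·4290 − 90² = 13350.
m = ((-167)·4290 − 90·(-8273))/13350 = 938/445; b = (5·(-8273) − 90·(-167))/13350 = -5267/2670.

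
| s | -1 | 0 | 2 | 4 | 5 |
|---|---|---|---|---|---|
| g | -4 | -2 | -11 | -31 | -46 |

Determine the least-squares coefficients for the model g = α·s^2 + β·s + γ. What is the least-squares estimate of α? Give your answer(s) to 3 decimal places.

α = -1.585

Entries of AᵀA: Σs^2·s^2 = 898, Σs^2·s = 196, Σs^2 = 46, Σs·s = 46, Σs = 10, Σ1 = 5.
And Σs^2·g = -1694, Σs·g = -372, Σg = -94.
Solving the 3×3 system (Gaussian elimination) gives α = -233/147, β = -1408/1911, γ = -1748/637.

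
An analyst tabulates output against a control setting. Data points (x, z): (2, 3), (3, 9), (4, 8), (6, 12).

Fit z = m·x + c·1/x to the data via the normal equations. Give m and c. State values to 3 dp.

m = 2.087, c = 0.337

From the data, Σx·x = 65, Σx·1/x = 4, Σ1/x·1/x = 65/144.
Right-hand side: Σx·z = 137, Σ1/x·z = 17/2.
So AᵀA·[m, c]ᵀ = Aᵀz: [[65, 4]; [4, 65/144]]·[m, c]ᵀ = [137, 17/2]ᵀ.
Eliminating c: (65/144)·(row 1) − 4·(row 2) gives (1921/144)·m = (65/144)·137 − 4·(17/2) = 4009/144, so m = 4009/1921.
Then c = ((17/2) − 4·(4009/1921))/(65/144) = 648/1921.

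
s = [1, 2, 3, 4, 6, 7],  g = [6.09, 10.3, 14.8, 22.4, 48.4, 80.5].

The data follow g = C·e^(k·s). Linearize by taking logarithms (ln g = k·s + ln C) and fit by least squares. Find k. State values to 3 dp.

k = 0.417

Taking logs, ln g = k·s + ln C, so regress ln g on s.
AᵀA = [[115.0000, 23.0000]; [23.0000, 6]], rhs = [80.9859, 18.2102]ᵀ  (here Σs = 23.0000, Σ(s)² = 115.0000, Σln g = 18.2102, Σs·ln g = 80.9859).
Δ = 115.0000·6 − (23.0000)² = 161.0000; k = (80.9859·6 − 23.0000·18.2102)/161.0000 = 0.41664, ln C = (115.0000·18.2102 − 23.0000·80.9859)/161.0000 = 1.43790.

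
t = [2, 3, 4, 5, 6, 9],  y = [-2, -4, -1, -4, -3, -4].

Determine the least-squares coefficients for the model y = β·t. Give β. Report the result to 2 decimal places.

The normal system MᵀM·[β]ᵀ = Mᵀy is [[171]]·[β]ᵀ = [-94]ᵀ.
β = (-94)/171 = -0.549708.

β = -0.55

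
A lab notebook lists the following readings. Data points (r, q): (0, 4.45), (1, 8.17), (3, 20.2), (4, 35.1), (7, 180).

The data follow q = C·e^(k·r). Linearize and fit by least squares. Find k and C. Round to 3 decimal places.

k = 0.522, C = 4.504

Taking logs, ln q = k·r + ln C, so regress ln q on r.
Σr = 15.0000, Σ(r)² = 75.0000, Σln q = 15.3502, Σr·ln q = 61.7010.
Equations: 75.0000·k + 15.0000·ln C = 61.7010;  15.0000·k + 5·ln C = 15.3502.
Solving (det = 150.0000): k = 0.52168, ln C = 1.50500, so C = exp(1.50500) = 4.50418.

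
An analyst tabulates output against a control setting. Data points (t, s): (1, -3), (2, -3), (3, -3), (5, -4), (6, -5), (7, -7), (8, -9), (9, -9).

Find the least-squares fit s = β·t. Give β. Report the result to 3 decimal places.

β = -1.004

With design matrix A, AᵀA = [[269]] and Aᵀs = [-270]ᵀ.
Hence β = -270 / 269 ≈ -1.00372.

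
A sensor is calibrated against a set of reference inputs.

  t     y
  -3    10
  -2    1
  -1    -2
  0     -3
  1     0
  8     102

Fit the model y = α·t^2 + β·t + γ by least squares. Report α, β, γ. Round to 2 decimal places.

Sums needed: Σt^2·t^2 = 4195, Σt^2·t = 477, Σt^2 = 79, Σt·t = 79, Σt = 3, Σ1 = 6.
Right-hand side: Σt^2·y = 6620, Σt·y = 786, Σy = 108.
Row-reducing yields α = 49557/31856, β = 105639/159280, γ = -224141/79640.

α = 1.56, β = 0.66, γ = -2.81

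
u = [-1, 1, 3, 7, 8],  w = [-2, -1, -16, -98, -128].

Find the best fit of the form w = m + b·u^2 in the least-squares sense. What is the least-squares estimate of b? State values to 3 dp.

Sums needed: Σ1 = 5, Σu^2 = 124, Σu^2·u^2 = 6580.
For Aᵀw: Σw = -245, Σu^2·w = -13141.
Normal equations: [[5, 124]; [124, 6580]]·[m, b]ᵀ = [-245, -13141]ᵀ.
Δ = 5·6580 − 124² = 17524.
m = ((-245)·6580 − 124·(-13141))/17524 = 4346/4381; b = (5·(-13141) − 124·(-245))/17524 = -35325/17524.

b = -2.016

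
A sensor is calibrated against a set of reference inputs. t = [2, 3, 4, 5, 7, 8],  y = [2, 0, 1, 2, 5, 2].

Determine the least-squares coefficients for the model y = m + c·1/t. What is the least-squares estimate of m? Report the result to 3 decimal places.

m = 3.280

Setting ∂/∂m … = 0 gives: 6·m + (1303/840)·c = 12;  (1303/840)·m + (352549/705600)·c = 183/70.
(Σ1 = 6, Σ1/t = 1303/840, Σ1/t·1/t = 352549/705600, Σy = 12, Σ1/t·y = 183/70.)
Determinant 6·(352549/705600) − (1303/840)² = 83497/141120.
m = (12·(352549/705600) − (1303/840)·(183/70))/(83497/141120) = 273840/83497; c = (6·(183/70) − (1303/840)·12)/(83497/141120) = -413280/83497.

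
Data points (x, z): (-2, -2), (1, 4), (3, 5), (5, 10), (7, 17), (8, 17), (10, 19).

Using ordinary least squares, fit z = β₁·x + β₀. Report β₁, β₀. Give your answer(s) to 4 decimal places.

β₁ = 1.8730, β₀ = 1.4378

Entries of AᵀA: Σx·x = 252, Σx = 32, Σ1 = 7.
And Σx·z = 518, Σz = 70.
det = 252·7 − 32² = 740.
β₁ = (518·7 − 32·70)/740 = 693/370; β₀ = (252·70 − 32·518)/740 = 266/185.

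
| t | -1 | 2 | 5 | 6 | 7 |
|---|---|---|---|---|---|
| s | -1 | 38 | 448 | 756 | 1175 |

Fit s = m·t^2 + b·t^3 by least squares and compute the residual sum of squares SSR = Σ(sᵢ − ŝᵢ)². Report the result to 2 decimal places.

SSR = 7.99

Entries of MᵀM: Σt^2·t^2 = 4339, Σt^2·t^3 = 27739, Σt^3·t^3 = 179995.
For Mᵀs: Σt^2·s = 96142, Σt^3·s = 622626.
Normal equations: [[4339, 27739]; [27739, 179995]]·[m, b]ᵀ = [96142, 622626]ᵀ.
det = 4339·179995 − 27739² = 11546184.
m = (96142·179995 − 27739·622626)/11546184 = 8514169/2886546; b = (4339·622626 − 27739·96142)/11546184 = 8672819/2886546.
Residuals: -1363948/1443273, 3124760/1443273, -1891996/1443273, 398298/481091, -46608/481091; SSR = 11537284/1443273.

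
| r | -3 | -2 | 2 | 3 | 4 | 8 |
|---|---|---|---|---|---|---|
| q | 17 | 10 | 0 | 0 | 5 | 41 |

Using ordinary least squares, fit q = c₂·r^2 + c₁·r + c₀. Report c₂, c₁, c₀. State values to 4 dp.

The normal system AᵀA·[c₂, c₁, c₀]ᵀ = Aᵀq is [[4546, 576, 106]; [576, 106, 12]; [106, 12, 6]]·[c₂, c₁, c₀]ᵀ = [2897, 277, 73]ᵀ.
Row-reducing yields c₂ = 31544/32519, c₁ = -176147/65038, c₀ = 29035/65038.

c₂ = 0.9700, c₁ = -2.7084, c₀ = 0.4464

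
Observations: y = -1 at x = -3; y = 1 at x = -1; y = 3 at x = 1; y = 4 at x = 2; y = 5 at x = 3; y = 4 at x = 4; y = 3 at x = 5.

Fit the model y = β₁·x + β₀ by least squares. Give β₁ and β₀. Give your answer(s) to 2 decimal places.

β₁ = 0.61, β₀ = 1.75

Entries of MᵀM: Σx·x = 65, Σx = 11, Σ1 = 7.
Right-hand side: Σx·y = 59, Σy = 19.
MᵀM·[β₁, β₀]ᵀ = Mᵀy becomes [[65, 11]; [11, 7]]·[β₁, β₀]ᵀ = [59, 19]ᵀ.
Δ = 65·7 − 11² = 334.
β₁ = (59·7 − 11·19)/334 = 102/167; β₀ = (65·19 − 11·59)/334 = 293/167.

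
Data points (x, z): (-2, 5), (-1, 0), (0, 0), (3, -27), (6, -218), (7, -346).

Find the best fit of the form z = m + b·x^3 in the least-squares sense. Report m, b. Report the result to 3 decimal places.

Entries of AᵀA: Σ1 = 6, Σx^3 = 577, Σx^3·x^3 = 165099.
Moment sums: Σz = -586, Σx^3·z = -166535.
Normal equations: [[6, 577]; [577, 165099]]·[m, b]ᵀ = [-586, -166535]ᵀ.
det = 6·165099 − 577² = 657665.
m = ((-586)·165099 − 577·(-166535))/657665 = -657319/657665; b = (6·(-166535) − 577·(-586))/657665 = -661088/657665.

m = -0.999, b = -1.005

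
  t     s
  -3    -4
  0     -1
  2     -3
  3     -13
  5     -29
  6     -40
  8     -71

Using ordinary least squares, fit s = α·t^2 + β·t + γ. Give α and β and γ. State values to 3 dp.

α = -0.970, β = -1.137, γ = 0.786

Normal-equation sums: Σt^2·t^2 = 6195, Σt^2·t = 861, Σt^2 = 147, Σt·t = 147, Σt = 21, Σ1 = 7.
Moment sums: Σt^2·s = -6874, Σt·s = -986, Σs = -161.
So XᵀX·[α, β, γ]ᵀ = Xᵀs: [[6195, 861, 147]; [861, 147, 21]; [147, 21, 7]]·[α, β, γ]ᵀ = [-6874, -986, -161]ᵀ.
Row-reducing yields α = -163/168, β = -191/168, γ = 11/14.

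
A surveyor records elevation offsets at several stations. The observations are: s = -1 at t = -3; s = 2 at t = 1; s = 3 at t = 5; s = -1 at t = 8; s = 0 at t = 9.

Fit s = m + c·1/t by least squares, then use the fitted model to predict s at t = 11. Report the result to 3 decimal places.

Setting ∂/∂m … = 0 gives: 5·m + (397/360)·c = 3;  (397/360)·m + (152809/129600)·c = 337/120.
Eliminating c: (152809/129600)·(row 1) − (397/360)·(row 2) gives (151609/32400)·m = (152809/129600)·3 − (397/360)·(337/120) = 317/720, so m = 14265/151609.
Then c = ((337/120) − (397/360)·(14265/151609))/(152809/129600) = 347760/151609.
At t = 11: ŝ = (14265/151609)·(1) + (347760/151609)·(1/11) = 504675/1667699.

ŝ = 0.303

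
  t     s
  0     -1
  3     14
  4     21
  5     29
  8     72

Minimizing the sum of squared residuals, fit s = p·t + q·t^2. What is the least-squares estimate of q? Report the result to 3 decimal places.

Entries of AᵀA: Σt·t = 114, Σt·t^2 = 728, Σt^2·t^2 = 5058.
And Σt·s = 847, Σt^2·s = 5795.
AᵀA·[p, q]ᵀ = Aᵀs becomes [[114, 728]; [728, 5058]]·[p, q]ᵀ = [847, 5795]ᵀ.
Eliminating q: 5058·(row 1) − 728·(row 2) gives 46628·p = 5058·847 − 728·5795 = 65366, so p = 32683/23314.
Then q = (5795 − 728·(32683/23314))/5058 = 22007/23314.

q = 0.944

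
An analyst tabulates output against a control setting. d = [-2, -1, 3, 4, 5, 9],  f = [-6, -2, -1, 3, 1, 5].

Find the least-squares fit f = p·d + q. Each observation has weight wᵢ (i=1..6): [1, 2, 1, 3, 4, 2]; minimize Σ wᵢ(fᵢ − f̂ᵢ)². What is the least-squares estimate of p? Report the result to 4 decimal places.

Sums needed: Σwᵢ·d·d = 325, Σwᵢ·d = 49, Σwᵢ·1 = 13.
Right-hand side: Σwᵢ·d·f = 159, Σwᵢ·f = 12.
MᵀWM·[p, q]ᵀ = MᵀWf becomes [[325, 49]; [49, 13]]·[p, q]ᵀ = [159, 12]ᵀ.
Eliminating q: 13·(row 1) − 49·(row 2) gives 1824·p = 13·159 − 49·12 = 1479, so p = 493/608.
Then q = (12 − 49·(493/608))/13 = -1297/608.

p = 0.8109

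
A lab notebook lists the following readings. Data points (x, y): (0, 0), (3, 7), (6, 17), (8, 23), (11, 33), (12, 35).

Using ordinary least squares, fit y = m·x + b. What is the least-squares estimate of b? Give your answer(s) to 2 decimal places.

From the data, Σx·x = 374, Σx = 40, Σ1 = 6.
Right-hand side: Σx·y = 1090, Σy = 115.
So MᵀM·[m, b]ᵀ = Mᵀy: [[374, 40]; [40, 6]]·[m, b]ᵀ = [1090, 115]ᵀ.
Determinant 374·6 − 40² = 644.
m = (1090·6 − 40·115)/644 = 485/161; b = (374·115 − 40·1090)/644 = -295/322.

b = -0.92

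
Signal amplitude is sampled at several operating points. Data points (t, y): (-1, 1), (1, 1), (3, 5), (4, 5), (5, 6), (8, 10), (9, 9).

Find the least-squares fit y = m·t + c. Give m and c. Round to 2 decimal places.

m = 0.95, c = 1.37

Compute the Gram sums: Σt·t = 197, Σt = 29, Σ1 = 7.
And Σt·y = 226, Σy = 37.
Normal equations: [[197, 29]; [29, 7]]·[m, c]ᵀ = [226, 37]ᵀ.
det = 197·7 − 29² = 538.
m = (226·7 − 29·37)/538 = 509/538; c = (197·37 − 29·226)/538 = 735/538.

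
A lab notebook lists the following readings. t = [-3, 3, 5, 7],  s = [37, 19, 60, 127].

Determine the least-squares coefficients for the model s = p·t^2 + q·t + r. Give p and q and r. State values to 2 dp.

p = 3.01, q = -3.08, r = 0.71

Sums needed: Σt^2·t^2 = 3188, Σt^2·t = 468, Σt^2 = 92, Σt·t = 92, Σt = 12, Σ1 = 4.
Right-hand side: Σt^2·s = 8227, Σt·s = 1135, Σs = 243.
So XᵀX·[p, q, r]ᵀ = Xᵀs: [[3188, 468, 92]; [468, 92, 12]; [92, 12, 4]]·[p, q, r]ᵀ = [8227, 1135, 243]ᵀ.
Solving the 3×3 system (Gaussian elimination) gives p = 4361/1448, q = -2227/724, r = 1025/1448.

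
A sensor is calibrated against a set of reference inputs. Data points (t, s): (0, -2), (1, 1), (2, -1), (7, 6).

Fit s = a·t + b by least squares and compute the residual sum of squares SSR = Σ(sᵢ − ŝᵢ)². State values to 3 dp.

SSR = 4.862

Normal-equation sums: Σt·t = 54, Σt = 10, Σ1 = 4.
Right-hand side: Σt·s = 41, Σs = 4.
XᵀX·[a, b]ᵀ = Xᵀs becomes [[54, 10]; [10, 4]]·[a, b]ᵀ = [41, 4]ᵀ.
det = 54·4 − 10² = 116.
a = (41·4 − 10·4)/116 = 31/29; b = (54·4 − 10·41)/116 = -97/58.
Residuals: -19/58, 93/58, -85/58, 11/58; SSR = 141/29.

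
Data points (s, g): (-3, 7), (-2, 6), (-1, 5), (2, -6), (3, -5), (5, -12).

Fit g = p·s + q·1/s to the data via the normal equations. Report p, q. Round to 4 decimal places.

Sums needed: Σs·s = 52, Σs·1/s = 6, Σ1/s·1/s = 793/450.
Moment sums: Σs·g = -125, Σ1/s·g = -87/5.
Normal equations: [[52, 6]; [6, 793/450]]·[p, q]ᵀ = [-125, -87/5]ᵀ.
Δ = 52·(793/450) − 6² = 12518/225.
p = ((-125)·(793/450) − 6·(-87/5))/(12518/225) = -52145/25036; q = (52·(-87/5) − 6·(-125))/(12518/225) = -17415/6259.

p = -2.0828, q = -2.7824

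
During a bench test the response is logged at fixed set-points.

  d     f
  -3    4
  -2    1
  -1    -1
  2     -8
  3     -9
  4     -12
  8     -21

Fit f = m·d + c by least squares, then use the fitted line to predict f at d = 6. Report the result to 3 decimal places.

Normal-equation sums: Σd·d = 107, Σd = 11, Σ1 = 7.
Right-hand side: Σd·f = -272, Σf = -46.
Normal equations: [[107, 11]; [11, 7]]·[m, c]ᵀ = [-272, -46]ᵀ.
Δ = 107·7 − 11² = 628.
m = ((-272)·7 − 11·(-46))/628 = -699/314; c = (107·(-46) − 11·(-272))/628 = -965/314.
At d = 6: f̂ = (-699/314)·(6) + (-965/314)·(1) = -5159/314.

f̂ = -16.430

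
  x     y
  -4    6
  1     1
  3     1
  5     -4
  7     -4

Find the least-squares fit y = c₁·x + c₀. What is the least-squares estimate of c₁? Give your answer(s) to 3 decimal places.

Entries of MᵀM: Σx·x = 100, Σx = 12, Σ1 = 5.
For Mᵀy: Σx·y = -68, Σy = 0.
MᵀM·[c₁, c₀]ᵀ = Mᵀy becomes [[100, 12]; [12, 5]]·[c₁, c₀]ᵀ = [-68, 0]ᵀ.
det = 100·5 − 12² = 356.
c₁ = ((-68)·5 − 12·0)/356 = -85/89; c₀ = (100·0 − 12·(-68))/356 = 204/89.

c₁ = -0.955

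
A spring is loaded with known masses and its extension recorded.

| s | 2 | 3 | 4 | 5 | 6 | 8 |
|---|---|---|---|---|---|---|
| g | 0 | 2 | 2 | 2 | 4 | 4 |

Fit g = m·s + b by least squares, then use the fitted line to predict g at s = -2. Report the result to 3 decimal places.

ĝ = -1.857

Entries of XᵀX: Σs·s = 154, Σs = 28, Σ1 = 6.
Right-hand side: Σs·g = 80, Σg = 14.
So XᵀX·[m, b]ᵀ = Xᵀg: [[154, 28]; [28, 6]]·[m, b]ᵀ = [80, 14]ᵀ.
Δ = 154·6 − 28² = 140.
m = (80·6 − 28·14)/140 = 22/35; b = (154·14 − 28·80)/140 = -3/5.
At s = -2: ĝ = (22/35)·(-2) + (-3/5)·(1) = -13/7.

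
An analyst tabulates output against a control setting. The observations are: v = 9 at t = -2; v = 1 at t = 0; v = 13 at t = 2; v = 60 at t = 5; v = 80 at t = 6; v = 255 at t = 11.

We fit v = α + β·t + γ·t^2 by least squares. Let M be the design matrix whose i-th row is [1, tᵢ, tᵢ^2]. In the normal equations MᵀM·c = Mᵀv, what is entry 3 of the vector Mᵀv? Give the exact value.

35323

Entry 3 ↔ basis t^2, so (Mᵀv)_{3} = Σᵢ (t^2)·vᵢ = (4)·(9) + (0)·(1) + (4)·(13) + (25)·(60) + (36)·(80) + (121)·(255) = 35323.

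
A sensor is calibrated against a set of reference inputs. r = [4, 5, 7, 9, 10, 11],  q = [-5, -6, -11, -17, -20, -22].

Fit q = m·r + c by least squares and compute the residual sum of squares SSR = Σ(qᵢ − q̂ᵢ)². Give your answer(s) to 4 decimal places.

The normal equations are: 392·m + 46·c = -722;  46·m + 6·c = -81.
Δ = 392·6 − 46² = 236.
m = ((-722)·6 − 46·(-81))/236 = -303/118; c = (392·(-81) − 46·(-722))/236 = 365/59.
Residuals: -54/59, 77/118, 93/118, -9/118, -30/59, 7/118; SSR = 127/59.

SSR = 2.1525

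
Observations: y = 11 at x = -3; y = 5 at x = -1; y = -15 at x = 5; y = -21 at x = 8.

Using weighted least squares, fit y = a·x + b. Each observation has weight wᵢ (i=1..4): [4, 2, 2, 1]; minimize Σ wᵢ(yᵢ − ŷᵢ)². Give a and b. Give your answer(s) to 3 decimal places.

Sums needed: Σwᵢ·x·x = 152, Σwᵢ·x = 4, Σwᵢ·1 = 9.
For AᵀWy: Σwᵢ·x·y = -460, Σwᵢ·y = 3.
Normal equations: [[152, 4]; [4, 9]]·[a, b]ᵀ = [-460, 3]ᵀ.
det = 152·9 − 4² = 1352.
a = ((-460)·9 − 4·3)/1352 = -519/169; b = (152·3 − 4·(-460))/1352 = 287/169.

a = -3.071, b = 1.698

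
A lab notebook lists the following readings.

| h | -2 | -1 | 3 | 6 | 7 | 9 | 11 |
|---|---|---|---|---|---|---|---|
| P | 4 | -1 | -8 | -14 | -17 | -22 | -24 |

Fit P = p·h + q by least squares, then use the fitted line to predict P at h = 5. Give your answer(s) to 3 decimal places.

P̂ = -12.322

Entries of XᵀX: Σh·h = 301, Σh = 33, Σ1 = 7.
And Σh·P = -696, ΣP = -82.
Normal equations: [[301, 33]; [33, 7]]·[p, q]ᵀ = [-696, -82]ᵀ.
Δ = 301·7 − 33² = 1018.
p = ((-696)·7 − 33·(-82))/1018 = -1083/509; q = (301·(-82) − 33·(-696))/1018 = -857/509.
At h = 5: P̂ = (-1083/509)·(5) + (-857/509)·(1) = -6272/509.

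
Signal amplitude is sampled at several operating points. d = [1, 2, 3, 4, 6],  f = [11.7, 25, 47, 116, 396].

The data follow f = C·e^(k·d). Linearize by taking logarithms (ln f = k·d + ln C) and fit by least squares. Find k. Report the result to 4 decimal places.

k = 0.7099

Let Y = ln f. Fitting Y = k·d + ln C by least squares:
XᵀX = [[66.0000, 16.0000]; [16.0000, 5]], rhs = [75.3506, 20.2636]ᵀ  (here Σd = 16.0000, Σ(d)² = 66.0000, Σln f = 20.2636, Σd·ln f = 75.3506).
Slope k = (n·Σd·ln f − Σd·Σln f)/(n·Σ(d)² − (Σd)²) = (5·75.3506 − 16.0000·20.2636)/74.0000 = 0.70994; ln C = (Σln f − k·Σd)/n = 1.78093.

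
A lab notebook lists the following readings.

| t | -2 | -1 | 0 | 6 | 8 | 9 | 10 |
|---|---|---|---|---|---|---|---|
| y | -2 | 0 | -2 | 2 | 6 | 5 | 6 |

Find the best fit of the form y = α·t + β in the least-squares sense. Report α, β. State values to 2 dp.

Normal-equation sums: Σt·t = 286, Σt = 30, Σ1 = 7.
And Σt·y = 169, Σy = 15.
Normal equations: [[286, 30]; [30, 7]]·[α, β]ᵀ = [169, 15]ᵀ.
det = 286·7 − 30² = 1102.
α = (169·7 − 30·15)/1102 = 733/1102; β = (286·15 − 30·169)/1102 = -390/551.

α = 0.67, β = -0.71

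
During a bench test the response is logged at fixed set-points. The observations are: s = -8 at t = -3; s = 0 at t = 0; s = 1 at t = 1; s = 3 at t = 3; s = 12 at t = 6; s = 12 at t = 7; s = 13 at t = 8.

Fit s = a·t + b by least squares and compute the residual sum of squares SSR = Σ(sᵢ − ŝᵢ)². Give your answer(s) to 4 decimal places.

SSR = 9.1561

Entries of XᵀX: Σt·t = 168, Σt = 22, Σ1 = 7.
Moment sums: Σt·s = 294, Σs = 33.
So XᵀX·[a, b]ᵀ = Xᵀs: [[168, 22]; [22, 7]]·[a, b]ᵀ = [294, 33]ᵀ.
Δ = 168·7 − 22² = 692.
a = (294·7 − 22·33)/692 = 333/173; b = (168·33 − 22·294)/692 = -231/173.
Residuals: -154/173, 231/173, 71/173, -249/173, 309/173, -24/173, -184/173; SSR = 1584/173.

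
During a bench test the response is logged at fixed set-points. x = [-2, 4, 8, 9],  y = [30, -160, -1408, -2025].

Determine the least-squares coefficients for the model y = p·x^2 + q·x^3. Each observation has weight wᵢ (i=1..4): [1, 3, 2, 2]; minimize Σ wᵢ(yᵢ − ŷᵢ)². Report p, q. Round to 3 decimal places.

p = 1.968, q = -2.996

Compute the Gram sums: Σwᵢ·x^2·x^2 = 22098, Σwᵢ·x^2·x^3 = 186674, Σwᵢ·x^3·x^3 = 1599522.
Right-hand side: Σwᵢ·x^2·y = -515834, Σwᵢ·x^3·y = -4425202.
So AᵀWA·[p, q]ᵀ = AᵀWy: [[22098, 186674]; [186674, 1599522]]·[p, q]ᵀ = [-515834, -4425202]ᵀ.
Δ = 22098·1599522 − 186674² = 499054880.
p = ((-515834)·1599522 − 186674·(-4425202))/499054880 = 12279085/6238186; q = (22098·(-4425202) − 186674·(-515834))/499054880 = -18691471/6238186.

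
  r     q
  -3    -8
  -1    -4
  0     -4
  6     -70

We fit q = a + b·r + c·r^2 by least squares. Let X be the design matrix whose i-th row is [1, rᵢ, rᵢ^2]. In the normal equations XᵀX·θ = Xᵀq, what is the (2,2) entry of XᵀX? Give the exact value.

46

Row 2 ↔ basis r, column 2 ↔ basis r, so (XᵀX)_{2,2} = Σᵢ (r)·(r) = (-3)·(-3) + (-1)·(-1) + (0)·(0) + (6)·(6) = 46.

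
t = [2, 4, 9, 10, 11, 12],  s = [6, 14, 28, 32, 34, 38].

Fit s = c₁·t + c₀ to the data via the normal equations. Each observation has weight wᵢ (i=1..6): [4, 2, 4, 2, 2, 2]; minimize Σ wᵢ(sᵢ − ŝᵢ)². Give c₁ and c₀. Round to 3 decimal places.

c₁ = 3.126, c₀ = 0.194

Setting ∂/∂c₁ … = 0 gives: 1102·c₁ + 118·c₀ = 3468;  118·c₁ + 16·c₀ = 372.
(Σwᵢ·t·t = 1102, Σwᵢ·t = 118, Σwᵢ·1 = 16, Σwᵢ·t·s = 3468, Σwᵢ·s = 372.)
Eliminating c₀: 16·(row 1) − 118·(row 2) gives 3708·c₁ = 16·3468 − 118·372 = 11592, so c₁ = 322/103.
Then c₀ = (372 − 118·(322/103))/16 = 20/103.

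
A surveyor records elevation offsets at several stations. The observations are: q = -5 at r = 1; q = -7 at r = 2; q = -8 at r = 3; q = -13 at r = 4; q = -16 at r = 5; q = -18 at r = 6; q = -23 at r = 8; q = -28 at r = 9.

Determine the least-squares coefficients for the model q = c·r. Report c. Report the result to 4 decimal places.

With design matrix M, MᵀM = [[236]] and Mᵀq = [-719]ᵀ.
Hence c = -719 / 236 ≈ -3.04661.

c = -3.0466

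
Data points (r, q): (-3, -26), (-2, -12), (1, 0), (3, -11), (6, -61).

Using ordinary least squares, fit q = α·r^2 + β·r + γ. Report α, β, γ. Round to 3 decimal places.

Normal-equation sums: Σr^2·r^2 = 1475, Σr^2·r = 209, Σr^2 = 59, Σr·r = 59, Σr = 5, Σ1 = 5.
Moment sums: Σr^2·q = -2577, Σr·q = -297, Σq = -110.
AᵀA·[α, β, γ]ᵀ = Aᵀq becomes [[1475, 209, 59]; [209, 59, 5]; [59, 5, 5]]·[α, β, γ]ᵀ = [-2577, -297, -110]ᵀ.
Row-reducing yields α = -8545/4074, β = 4814/2037, γ = 75/194.

α = -2.097, β = 2.363, γ = 0.387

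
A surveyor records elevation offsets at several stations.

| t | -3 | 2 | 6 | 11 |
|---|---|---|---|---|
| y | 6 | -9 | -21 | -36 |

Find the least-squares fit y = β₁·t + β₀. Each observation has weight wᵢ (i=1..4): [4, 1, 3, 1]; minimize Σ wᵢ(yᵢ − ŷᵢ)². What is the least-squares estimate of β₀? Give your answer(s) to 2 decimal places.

β₀ = -3.00

Forming XᵀWX = [[269, 19]; [19, 9]] and XᵀWy = [-864, -84]ᵀ gives XᵀWX·[β₁, β₀]ᵀ = XᵀWy.
Δ = 269·9 − 19² = 2060.
β₁ = ((-864)·9 − 19·(-84))/2060 = -3; β₀ = (269·(-84) − 19·(-864))/2060 = -3.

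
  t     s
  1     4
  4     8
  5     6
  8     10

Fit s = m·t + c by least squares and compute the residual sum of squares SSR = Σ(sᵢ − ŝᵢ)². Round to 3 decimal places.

SSR = 4.000

Sums needed: Σt·t = 106, Σt = 18, Σ1 = 4.
And Σt·s = 146, Σs = 28.
Normal equations: [[106, 18]; [18, 4]]·[m, c]ᵀ = [146, 28]ᵀ.
Δ = 106·4 − 18² = 100.
m = (146·4 − 18·28)/100 = 4/5; c = (106·28 − 18·146)/100 = 17/5.
Residuals: -1/5, 7/5, -7/5, 1/5; SSR = 4.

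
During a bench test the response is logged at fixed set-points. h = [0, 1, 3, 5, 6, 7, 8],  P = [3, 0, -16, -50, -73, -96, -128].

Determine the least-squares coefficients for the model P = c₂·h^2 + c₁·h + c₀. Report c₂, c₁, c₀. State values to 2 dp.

Sums needed: Σh^2·h^2 = 8500, Σh^2·h = 1224, Σh^2 = 184, Σh·h = 184, Σh = 30, Σ1 = 7.
Right-hand side: Σh^2·P = -16918, Σh·P = -2432, ΣP = -360.
XᵀX·[c₂, c₁, c₀]ᵀ = XᵀP becomes [[8500, 1224, 184]; [1224, 184, 30]; [184, 30, 7]]·[c₂, c₁, c₀]ᵀ = [-16918, -2432, -360]ᵀ.
Row-reducing yields c₂ = -22811/11778, c₁ = -1623/1963, c₀ = 17806/5889.

c₂ = -1.94, c₁ = -0.83, c₀ = 3.02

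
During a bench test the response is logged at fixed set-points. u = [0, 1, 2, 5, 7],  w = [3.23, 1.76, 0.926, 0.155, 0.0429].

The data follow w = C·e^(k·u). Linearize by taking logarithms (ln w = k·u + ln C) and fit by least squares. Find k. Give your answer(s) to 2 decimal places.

Let Y = ln w. Fitting Y = k·u + ln C by least squares:
Σu = 15.0000, Σ(u)² = 79.0000, Σln w = -3.3523, Σu·ln w = -30.9523.
Normal system: [[79.0000, 15.0000]; [15.0000, 5]]·[k, ln C]ᵀ = [-30.9523, -3.3523]ᵀ.
Slope k = (n·Σu·ln w − Σu·Σln w)/(n·Σ(u)² − (Σu)²) = (5·-30.9523 − 15.0000·-3.3523)/170.0000 = -0.61457; ln C = (Σln w − k·Σu)/n = 1.17325.

k = -0.61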